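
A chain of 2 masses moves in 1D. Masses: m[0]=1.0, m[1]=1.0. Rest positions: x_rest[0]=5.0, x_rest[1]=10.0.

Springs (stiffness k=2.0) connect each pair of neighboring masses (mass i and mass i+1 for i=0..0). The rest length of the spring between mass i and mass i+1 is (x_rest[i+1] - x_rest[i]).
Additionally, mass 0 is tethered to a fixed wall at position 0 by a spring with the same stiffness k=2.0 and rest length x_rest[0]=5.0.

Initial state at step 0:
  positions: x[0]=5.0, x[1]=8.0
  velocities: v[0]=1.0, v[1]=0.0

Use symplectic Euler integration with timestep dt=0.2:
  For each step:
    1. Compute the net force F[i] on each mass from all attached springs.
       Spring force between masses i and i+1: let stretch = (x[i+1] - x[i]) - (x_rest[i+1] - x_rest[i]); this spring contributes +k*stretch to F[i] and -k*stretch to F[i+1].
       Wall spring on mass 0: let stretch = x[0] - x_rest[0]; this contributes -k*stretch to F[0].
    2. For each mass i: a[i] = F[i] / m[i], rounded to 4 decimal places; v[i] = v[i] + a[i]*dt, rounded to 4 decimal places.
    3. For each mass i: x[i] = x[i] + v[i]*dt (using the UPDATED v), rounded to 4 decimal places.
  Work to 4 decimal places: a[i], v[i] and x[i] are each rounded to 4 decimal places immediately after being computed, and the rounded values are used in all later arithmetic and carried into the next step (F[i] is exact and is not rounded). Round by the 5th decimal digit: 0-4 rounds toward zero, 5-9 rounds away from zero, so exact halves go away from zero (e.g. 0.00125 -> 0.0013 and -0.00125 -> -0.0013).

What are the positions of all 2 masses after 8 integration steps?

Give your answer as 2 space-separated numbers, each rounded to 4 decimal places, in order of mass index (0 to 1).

Step 0: x=[5.0000 8.0000] v=[1.0000 0.0000]
Step 1: x=[5.0400 8.1600] v=[0.2000 0.8000]
Step 2: x=[4.9264 8.4704] v=[-0.5680 1.5520]
Step 3: x=[4.7022 8.8973] v=[-1.1210 2.1344]
Step 4: x=[4.4374 9.3886] v=[-1.3238 2.4564]
Step 5: x=[4.2137 9.8838] v=[-1.1183 2.4759]
Step 6: x=[4.1066 10.3254] v=[-0.5357 2.2079]
Step 7: x=[4.1684 10.6695] v=[0.3092 1.7204]
Step 8: x=[4.4169 10.8935] v=[1.2423 1.1200]

Answer: 4.4169 10.8935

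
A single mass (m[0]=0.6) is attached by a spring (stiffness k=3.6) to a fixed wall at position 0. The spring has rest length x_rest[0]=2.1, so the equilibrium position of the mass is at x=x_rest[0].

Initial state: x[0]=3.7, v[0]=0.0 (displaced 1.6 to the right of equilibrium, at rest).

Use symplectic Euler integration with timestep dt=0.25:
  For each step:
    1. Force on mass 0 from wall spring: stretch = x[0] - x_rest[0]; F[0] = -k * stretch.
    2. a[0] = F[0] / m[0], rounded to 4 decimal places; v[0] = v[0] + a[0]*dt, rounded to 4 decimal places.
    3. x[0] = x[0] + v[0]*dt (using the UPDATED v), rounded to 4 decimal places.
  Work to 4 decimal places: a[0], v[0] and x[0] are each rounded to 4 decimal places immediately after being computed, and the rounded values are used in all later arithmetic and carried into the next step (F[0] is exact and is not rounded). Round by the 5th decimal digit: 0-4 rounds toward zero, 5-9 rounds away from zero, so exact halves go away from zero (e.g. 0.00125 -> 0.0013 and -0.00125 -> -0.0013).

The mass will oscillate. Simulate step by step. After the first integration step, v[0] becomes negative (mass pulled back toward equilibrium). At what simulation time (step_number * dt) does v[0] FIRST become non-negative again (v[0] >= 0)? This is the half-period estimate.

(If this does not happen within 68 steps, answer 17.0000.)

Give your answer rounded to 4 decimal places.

Answer: 1.5000

Derivation:
Step 0: x=[3.7000] v=[0.0000]
Step 1: x=[3.1000] v=[-2.4000]
Step 2: x=[2.1250] v=[-3.9000]
Step 3: x=[1.1406] v=[-3.9375]
Step 4: x=[0.5160] v=[-2.4984]
Step 5: x=[0.4854] v=[-0.1224]
Step 6: x=[1.0603] v=[2.2995]
First v>=0 after going negative at step 6, time=1.5000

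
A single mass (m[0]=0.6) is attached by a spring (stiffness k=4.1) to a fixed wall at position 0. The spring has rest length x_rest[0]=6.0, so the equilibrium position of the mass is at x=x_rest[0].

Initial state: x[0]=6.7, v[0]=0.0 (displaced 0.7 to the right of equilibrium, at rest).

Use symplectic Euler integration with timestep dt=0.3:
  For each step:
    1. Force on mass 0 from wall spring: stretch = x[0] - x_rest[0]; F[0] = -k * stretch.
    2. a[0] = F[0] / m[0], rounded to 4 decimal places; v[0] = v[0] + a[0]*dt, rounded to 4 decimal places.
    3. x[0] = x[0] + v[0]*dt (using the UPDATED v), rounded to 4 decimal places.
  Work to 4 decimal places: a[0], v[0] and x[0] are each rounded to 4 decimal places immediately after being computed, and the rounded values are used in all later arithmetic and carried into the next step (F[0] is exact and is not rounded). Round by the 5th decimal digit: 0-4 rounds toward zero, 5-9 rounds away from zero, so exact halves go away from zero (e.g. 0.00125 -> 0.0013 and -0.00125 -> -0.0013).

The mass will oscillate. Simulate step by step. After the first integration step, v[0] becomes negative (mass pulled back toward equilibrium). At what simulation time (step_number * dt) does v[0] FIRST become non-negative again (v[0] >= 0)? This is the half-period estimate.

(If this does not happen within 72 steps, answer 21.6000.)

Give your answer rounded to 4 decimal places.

Answer: 1.2000

Derivation:
Step 0: x=[6.7000] v=[0.0000]
Step 1: x=[6.2695] v=[-1.4350]
Step 2: x=[5.6733] v=[-1.9875]
Step 3: x=[5.2780] v=[-1.3178]
Step 4: x=[5.3267] v=[0.1623]
First v>=0 after going negative at step 4, time=1.2000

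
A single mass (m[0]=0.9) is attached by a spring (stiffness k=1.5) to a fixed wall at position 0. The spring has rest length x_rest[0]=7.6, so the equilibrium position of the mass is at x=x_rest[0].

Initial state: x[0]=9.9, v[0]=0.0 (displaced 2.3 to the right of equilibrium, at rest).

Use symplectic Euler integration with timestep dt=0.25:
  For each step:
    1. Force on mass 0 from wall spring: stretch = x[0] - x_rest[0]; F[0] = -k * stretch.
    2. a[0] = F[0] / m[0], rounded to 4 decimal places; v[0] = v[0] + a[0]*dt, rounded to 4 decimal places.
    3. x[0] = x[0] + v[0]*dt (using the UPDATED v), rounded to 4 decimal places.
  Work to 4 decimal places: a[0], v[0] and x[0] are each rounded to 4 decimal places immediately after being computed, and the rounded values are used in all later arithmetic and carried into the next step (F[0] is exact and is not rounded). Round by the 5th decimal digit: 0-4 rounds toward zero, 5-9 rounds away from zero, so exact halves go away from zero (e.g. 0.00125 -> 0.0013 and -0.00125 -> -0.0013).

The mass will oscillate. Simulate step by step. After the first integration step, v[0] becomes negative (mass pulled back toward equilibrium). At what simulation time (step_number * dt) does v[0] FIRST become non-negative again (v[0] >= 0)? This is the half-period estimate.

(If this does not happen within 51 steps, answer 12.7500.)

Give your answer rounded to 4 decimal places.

Answer: 2.5000

Derivation:
Step 0: x=[9.9000] v=[0.0000]
Step 1: x=[9.6604] v=[-0.9583]
Step 2: x=[9.2062] v=[-1.8168]
Step 3: x=[8.5847] v=[-2.4861]
Step 4: x=[7.8606] v=[-2.8964]
Step 5: x=[7.1094] v=[-3.0050]
Step 6: x=[6.4093] v=[-2.8006]
Step 7: x=[5.8332] v=[-2.3045]
Step 8: x=[5.4411] v=[-1.5683]
Step 9: x=[5.2739] v=[-0.6688]
Step 10: x=[5.3490] v=[0.3004]
First v>=0 after going negative at step 10, time=2.5000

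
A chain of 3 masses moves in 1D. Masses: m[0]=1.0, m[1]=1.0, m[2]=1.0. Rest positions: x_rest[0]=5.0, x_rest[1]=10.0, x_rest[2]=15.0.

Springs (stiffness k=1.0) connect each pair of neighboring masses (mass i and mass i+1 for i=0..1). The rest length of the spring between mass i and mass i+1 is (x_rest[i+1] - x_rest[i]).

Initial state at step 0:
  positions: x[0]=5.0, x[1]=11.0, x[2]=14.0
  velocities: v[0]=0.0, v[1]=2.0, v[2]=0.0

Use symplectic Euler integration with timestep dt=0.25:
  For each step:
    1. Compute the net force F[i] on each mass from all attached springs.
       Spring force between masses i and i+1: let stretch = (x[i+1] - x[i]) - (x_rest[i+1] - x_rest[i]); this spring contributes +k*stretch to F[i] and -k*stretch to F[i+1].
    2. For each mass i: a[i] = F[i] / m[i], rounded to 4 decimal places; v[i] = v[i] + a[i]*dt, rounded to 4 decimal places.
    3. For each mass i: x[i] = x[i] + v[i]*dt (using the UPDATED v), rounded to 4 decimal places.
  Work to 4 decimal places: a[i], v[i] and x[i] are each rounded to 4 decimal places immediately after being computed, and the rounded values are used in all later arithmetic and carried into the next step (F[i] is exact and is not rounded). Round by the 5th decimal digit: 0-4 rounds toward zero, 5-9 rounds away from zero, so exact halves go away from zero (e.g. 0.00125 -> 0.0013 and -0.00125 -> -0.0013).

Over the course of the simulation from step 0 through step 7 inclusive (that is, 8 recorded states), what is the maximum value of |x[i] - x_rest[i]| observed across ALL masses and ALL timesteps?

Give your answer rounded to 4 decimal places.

Step 0: x=[5.0000 11.0000 14.0000] v=[0.0000 2.0000 0.0000]
Step 1: x=[5.0625 11.3125 14.1250] v=[0.2500 1.2500 0.5000]
Step 2: x=[5.2031 11.4102 14.3867] v=[0.5625 0.3906 1.0469]
Step 3: x=[5.4192 11.3059 14.7749] v=[0.8643 -0.4171 1.5528]
Step 4: x=[5.6907 11.0505 15.2588] v=[1.0860 -1.0215 1.9356]
Step 5: x=[5.9847 10.7232 15.7922] v=[1.1760 -1.3094 2.1335]
Step 6: x=[6.2624 10.4165 16.3213] v=[1.1106 -1.2268 2.1163]
Step 7: x=[6.4872 10.2192 16.7938] v=[0.8991 -0.7891 1.8901]
Max displacement = 1.7938

Answer: 1.7938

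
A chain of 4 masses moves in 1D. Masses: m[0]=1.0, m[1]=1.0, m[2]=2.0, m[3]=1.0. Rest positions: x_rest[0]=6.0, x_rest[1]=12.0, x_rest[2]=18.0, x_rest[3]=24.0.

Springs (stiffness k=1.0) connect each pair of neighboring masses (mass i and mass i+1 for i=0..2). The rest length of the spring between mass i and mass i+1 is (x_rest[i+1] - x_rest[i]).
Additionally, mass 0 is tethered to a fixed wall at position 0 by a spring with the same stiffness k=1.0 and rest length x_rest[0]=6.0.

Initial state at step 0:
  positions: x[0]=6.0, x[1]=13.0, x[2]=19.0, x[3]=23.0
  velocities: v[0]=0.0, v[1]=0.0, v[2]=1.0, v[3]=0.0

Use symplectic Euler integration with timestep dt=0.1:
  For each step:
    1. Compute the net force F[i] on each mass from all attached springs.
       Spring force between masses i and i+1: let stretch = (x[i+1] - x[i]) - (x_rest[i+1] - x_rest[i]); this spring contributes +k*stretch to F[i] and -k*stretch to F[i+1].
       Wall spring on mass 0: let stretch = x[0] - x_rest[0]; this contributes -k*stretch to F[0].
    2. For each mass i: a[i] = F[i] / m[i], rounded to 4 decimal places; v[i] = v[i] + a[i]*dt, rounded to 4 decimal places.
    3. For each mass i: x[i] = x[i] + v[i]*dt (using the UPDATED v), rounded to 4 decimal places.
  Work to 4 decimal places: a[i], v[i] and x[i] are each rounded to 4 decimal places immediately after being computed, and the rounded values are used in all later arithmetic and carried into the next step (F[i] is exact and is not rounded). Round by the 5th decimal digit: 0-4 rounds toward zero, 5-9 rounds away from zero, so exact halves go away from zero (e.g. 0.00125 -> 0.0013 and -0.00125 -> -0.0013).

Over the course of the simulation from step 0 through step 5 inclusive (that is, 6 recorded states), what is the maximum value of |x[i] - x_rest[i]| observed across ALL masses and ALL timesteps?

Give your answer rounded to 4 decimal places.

Answer: 1.3357

Derivation:
Step 0: x=[6.0000 13.0000 19.0000 23.0000] v=[0.0000 0.0000 1.0000 0.0000]
Step 1: x=[6.0100 12.9900 19.0900 23.0200] v=[0.1000 -0.1000 0.9000 0.2000]
Step 2: x=[6.0297 12.9712 19.1692 23.0607] v=[0.1970 -0.1880 0.7915 0.4070]
Step 3: x=[6.0585 12.9450 19.2368 23.1225] v=[0.2882 -0.2624 0.6762 0.6179]
Step 4: x=[6.0956 12.9128 19.2924 23.2054] v=[0.3710 -0.3219 0.5559 0.8293]
Step 5: x=[6.1399 12.8762 19.3357 23.3092] v=[0.4432 -0.3657 0.4326 1.0380]
Max displacement = 1.3357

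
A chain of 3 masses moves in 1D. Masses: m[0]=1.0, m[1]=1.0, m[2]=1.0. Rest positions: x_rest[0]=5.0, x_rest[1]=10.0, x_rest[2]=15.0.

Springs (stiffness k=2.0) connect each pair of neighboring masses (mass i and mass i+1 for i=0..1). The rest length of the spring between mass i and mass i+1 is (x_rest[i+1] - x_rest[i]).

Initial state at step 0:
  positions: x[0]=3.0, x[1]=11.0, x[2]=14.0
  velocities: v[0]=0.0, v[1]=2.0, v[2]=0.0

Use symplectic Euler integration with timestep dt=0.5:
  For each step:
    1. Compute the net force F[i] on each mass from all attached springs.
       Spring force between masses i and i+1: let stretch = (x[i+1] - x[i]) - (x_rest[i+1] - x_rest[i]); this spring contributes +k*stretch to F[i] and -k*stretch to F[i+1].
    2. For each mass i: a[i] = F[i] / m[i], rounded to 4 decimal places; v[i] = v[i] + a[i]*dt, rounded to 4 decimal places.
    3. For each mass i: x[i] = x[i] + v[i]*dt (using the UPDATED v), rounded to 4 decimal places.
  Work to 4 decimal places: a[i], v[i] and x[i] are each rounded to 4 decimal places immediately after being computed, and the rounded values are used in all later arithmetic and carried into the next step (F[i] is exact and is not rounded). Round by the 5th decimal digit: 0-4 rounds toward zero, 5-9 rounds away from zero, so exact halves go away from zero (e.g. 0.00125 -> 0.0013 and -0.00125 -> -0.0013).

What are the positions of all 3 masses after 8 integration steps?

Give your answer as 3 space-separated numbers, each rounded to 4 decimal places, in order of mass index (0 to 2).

Step 0: x=[3.0000 11.0000 14.0000] v=[0.0000 2.0000 0.0000]
Step 1: x=[4.5000 9.5000 15.0000] v=[3.0000 -3.0000 2.0000]
Step 2: x=[6.0000 8.2500 15.7500] v=[3.0000 -2.5000 1.5000]
Step 3: x=[6.1250 9.6250 15.2500] v=[0.2500 2.7500 -1.0000]
Step 4: x=[5.5000 12.0625 14.4375] v=[-1.2500 4.8750 -1.6250]
Step 5: x=[5.6563 12.4063 14.9375] v=[0.3125 0.6875 1.0000]
Step 6: x=[6.6876 10.6407 16.6719] v=[2.0625 -3.5313 3.4688]
Step 7: x=[7.1954 9.9141 17.8907] v=[1.0156 -1.4532 2.4376]
Step 8: x=[6.5626 11.8165 17.6212] v=[-1.2657 3.8047 -0.5390]

Answer: 6.5626 11.8165 17.6212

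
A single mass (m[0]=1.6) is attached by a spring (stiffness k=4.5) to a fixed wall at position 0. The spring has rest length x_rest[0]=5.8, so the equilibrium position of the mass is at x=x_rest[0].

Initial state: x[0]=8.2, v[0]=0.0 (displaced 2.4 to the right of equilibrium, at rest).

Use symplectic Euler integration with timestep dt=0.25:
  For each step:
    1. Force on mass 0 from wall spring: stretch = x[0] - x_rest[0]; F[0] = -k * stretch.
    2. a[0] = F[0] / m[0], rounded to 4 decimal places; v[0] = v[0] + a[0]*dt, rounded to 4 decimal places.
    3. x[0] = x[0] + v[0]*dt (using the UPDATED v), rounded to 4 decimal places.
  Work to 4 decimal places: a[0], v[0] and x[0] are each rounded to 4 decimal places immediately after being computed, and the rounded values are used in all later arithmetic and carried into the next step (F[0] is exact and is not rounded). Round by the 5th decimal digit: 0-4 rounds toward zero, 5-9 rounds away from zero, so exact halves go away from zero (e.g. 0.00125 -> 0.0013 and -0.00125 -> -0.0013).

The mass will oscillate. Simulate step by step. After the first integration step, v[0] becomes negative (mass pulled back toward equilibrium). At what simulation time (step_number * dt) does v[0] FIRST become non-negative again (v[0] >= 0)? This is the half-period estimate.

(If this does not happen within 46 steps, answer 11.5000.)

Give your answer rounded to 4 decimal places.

Step 0: x=[8.2000] v=[0.0000]
Step 1: x=[7.7781] v=[-1.6875]
Step 2: x=[7.0085] v=[-3.0784]
Step 3: x=[6.0265] v=[-3.9281]
Step 4: x=[5.0047] v=[-4.0874]
Step 5: x=[4.1227] v=[-3.5282]
Step 6: x=[3.5355] v=[-2.3489]
Step 7: x=[3.3463] v=[-0.7567]
Step 8: x=[3.5885] v=[0.9686]
First v>=0 after going negative at step 8, time=2.0000

Answer: 2.0000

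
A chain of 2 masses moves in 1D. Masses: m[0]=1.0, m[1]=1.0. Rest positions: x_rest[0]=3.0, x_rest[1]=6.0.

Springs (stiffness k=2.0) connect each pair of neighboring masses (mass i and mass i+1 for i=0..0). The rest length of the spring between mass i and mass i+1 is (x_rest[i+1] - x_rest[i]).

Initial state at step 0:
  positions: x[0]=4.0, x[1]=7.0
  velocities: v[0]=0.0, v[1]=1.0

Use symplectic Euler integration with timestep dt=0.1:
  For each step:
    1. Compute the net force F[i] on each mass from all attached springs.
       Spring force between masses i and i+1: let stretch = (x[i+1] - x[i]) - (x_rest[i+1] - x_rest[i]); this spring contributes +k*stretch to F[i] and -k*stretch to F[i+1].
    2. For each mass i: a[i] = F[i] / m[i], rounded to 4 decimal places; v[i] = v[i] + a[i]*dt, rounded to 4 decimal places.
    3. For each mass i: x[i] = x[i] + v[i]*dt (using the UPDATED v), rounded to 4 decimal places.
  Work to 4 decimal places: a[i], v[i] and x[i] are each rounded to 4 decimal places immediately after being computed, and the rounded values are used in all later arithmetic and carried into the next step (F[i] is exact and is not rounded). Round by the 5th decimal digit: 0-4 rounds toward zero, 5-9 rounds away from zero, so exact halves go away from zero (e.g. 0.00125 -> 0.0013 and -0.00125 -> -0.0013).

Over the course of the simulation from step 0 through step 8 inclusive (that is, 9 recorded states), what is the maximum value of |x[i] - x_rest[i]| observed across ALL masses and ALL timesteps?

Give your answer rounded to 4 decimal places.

Answer: 1.6511

Derivation:
Step 0: x=[4.0000 7.0000] v=[0.0000 1.0000]
Step 1: x=[4.0000 7.1000] v=[0.0000 1.0000]
Step 2: x=[4.0020 7.1980] v=[0.0200 0.9800]
Step 3: x=[4.0079 7.2921] v=[0.0592 0.9408]
Step 4: x=[4.0195 7.3805] v=[0.1160 0.8840]
Step 5: x=[4.0383 7.4617] v=[0.1882 0.8118]
Step 6: x=[4.0656 7.5344] v=[0.2729 0.7271]
Step 7: x=[4.1023 7.5977] v=[0.3667 0.6333]
Step 8: x=[4.1489 7.6511] v=[0.4658 0.5342]
Max displacement = 1.6511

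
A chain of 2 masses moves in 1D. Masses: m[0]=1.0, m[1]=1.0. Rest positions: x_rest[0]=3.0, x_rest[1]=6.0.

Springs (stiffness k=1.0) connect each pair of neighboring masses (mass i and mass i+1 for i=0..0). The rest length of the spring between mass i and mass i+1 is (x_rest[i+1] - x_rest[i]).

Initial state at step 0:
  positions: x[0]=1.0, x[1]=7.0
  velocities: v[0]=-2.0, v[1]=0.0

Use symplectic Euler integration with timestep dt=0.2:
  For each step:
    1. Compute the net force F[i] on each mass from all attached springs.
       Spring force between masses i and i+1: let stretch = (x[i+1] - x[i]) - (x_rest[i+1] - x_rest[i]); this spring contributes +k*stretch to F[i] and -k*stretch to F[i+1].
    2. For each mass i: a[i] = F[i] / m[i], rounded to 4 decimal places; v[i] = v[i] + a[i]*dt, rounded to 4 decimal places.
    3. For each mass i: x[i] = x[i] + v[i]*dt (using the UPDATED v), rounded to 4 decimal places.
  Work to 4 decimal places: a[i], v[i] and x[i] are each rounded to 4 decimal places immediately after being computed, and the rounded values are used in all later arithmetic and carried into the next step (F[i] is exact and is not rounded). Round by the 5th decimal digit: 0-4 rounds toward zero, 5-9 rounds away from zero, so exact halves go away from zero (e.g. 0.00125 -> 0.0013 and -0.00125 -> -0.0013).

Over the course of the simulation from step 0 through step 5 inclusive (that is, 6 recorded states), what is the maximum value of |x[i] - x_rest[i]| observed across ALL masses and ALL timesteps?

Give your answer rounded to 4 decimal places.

Step 0: x=[1.0000 7.0000] v=[-2.0000 0.0000]
Step 1: x=[0.7200 6.8800] v=[-1.4000 -0.6000]
Step 2: x=[0.5664 6.6336] v=[-0.7680 -1.2320]
Step 3: x=[0.5355 6.2645] v=[-0.1546 -1.8454]
Step 4: x=[0.6137 5.7863] v=[0.3912 -2.3912]
Step 5: x=[0.7788 5.2212] v=[0.8257 -2.8257]
Max displacement = 2.4645

Answer: 2.4645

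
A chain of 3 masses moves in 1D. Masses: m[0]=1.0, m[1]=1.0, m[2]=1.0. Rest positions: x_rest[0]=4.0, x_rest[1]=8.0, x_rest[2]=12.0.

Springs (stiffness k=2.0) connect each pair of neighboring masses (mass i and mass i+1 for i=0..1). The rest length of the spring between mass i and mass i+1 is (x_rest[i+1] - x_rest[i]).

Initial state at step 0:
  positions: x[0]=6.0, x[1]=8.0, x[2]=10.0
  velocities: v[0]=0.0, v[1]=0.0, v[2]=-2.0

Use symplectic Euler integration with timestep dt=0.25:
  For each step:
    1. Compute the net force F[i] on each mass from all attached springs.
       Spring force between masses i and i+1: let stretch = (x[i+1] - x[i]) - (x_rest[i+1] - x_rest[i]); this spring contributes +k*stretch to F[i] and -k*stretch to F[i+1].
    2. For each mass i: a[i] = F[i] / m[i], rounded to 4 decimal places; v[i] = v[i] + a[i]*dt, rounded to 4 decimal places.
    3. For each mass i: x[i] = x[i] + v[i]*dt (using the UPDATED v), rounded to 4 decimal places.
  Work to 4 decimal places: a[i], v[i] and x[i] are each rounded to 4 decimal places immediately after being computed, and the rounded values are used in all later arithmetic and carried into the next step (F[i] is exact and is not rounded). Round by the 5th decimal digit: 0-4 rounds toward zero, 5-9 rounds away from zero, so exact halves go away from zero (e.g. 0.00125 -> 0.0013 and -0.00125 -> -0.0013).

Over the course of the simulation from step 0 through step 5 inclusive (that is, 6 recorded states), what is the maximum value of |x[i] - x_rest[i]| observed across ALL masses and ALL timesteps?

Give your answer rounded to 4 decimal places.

Step 0: x=[6.0000 8.0000 10.0000] v=[0.0000 0.0000 -2.0000]
Step 1: x=[5.7500 8.0000 9.7500] v=[-1.0000 0.0000 -1.0000]
Step 2: x=[5.2813 7.9375 9.7813] v=[-1.8750 -0.2500 0.1250]
Step 3: x=[4.6446 7.7735 10.0821] v=[-2.5469 -0.6562 1.2031]
Step 4: x=[3.8990 7.5069 10.5943] v=[-2.9825 -1.0664 2.0488]
Step 5: x=[3.1044 7.1752 11.2206] v=[-3.1786 -1.3267 2.5051]
Max displacement = 2.2500

Answer: 2.2500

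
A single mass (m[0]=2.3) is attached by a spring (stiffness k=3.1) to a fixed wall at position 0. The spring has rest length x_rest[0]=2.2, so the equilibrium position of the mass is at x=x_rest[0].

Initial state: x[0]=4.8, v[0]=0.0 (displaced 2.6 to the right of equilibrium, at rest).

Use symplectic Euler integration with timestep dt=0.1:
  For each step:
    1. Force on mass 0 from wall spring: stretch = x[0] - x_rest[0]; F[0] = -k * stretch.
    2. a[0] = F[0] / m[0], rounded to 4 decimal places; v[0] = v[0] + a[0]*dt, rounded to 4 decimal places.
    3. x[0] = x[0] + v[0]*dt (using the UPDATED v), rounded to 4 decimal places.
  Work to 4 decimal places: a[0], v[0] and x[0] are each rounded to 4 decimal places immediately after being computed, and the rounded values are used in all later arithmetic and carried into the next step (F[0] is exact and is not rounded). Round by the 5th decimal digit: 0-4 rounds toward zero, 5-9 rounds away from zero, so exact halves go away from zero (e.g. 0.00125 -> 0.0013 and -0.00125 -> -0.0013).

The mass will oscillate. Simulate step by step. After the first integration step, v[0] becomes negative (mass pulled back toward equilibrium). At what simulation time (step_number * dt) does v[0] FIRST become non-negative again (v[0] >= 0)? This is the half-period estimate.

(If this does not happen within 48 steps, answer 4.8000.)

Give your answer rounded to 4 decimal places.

Answer: 2.8000

Derivation:
Step 0: x=[4.8000] v=[0.0000]
Step 1: x=[4.7650] v=[-0.3504]
Step 2: x=[4.6954] v=[-0.6961]
Step 3: x=[4.5922] v=[-1.0324]
Step 4: x=[4.4567] v=[-1.3548]
Step 5: x=[4.2908] v=[-1.6590]
Step 6: x=[4.0967] v=[-1.9408]
Step 7: x=[3.8771] v=[-2.1964]
Step 8: x=[3.6349] v=[-2.4224]
Step 9: x=[3.3733] v=[-2.6158]
Step 10: x=[3.0959] v=[-2.7739]
Step 11: x=[2.8064] v=[-2.8947]
Step 12: x=[2.5088] v=[-2.9764]
Step 13: x=[2.2070] v=[-3.0180]
Step 14: x=[1.9051] v=[-3.0189]
Step 15: x=[1.6072] v=[-2.9792]
Step 16: x=[1.3173] v=[-2.8993]
Step 17: x=[1.0393] v=[-2.7803]
Step 18: x=[0.7769] v=[-2.6239]
Step 19: x=[0.5337] v=[-2.4321]
Step 20: x=[0.3130] v=[-2.2075]
Step 21: x=[0.1177] v=[-1.9532]
Step 22: x=[-0.0496] v=[-1.6725]
Step 23: x=[-0.1865] v=[-1.3693]
Step 24: x=[-0.2913] v=[-1.0476]
Step 25: x=[-0.3625] v=[-0.7118]
Step 26: x=[-0.3991] v=[-0.3664]
Step 27: x=[-0.4007] v=[-0.0161]
Step 28: x=[-0.3673] v=[0.3344]
First v>=0 after going negative at step 28, time=2.8000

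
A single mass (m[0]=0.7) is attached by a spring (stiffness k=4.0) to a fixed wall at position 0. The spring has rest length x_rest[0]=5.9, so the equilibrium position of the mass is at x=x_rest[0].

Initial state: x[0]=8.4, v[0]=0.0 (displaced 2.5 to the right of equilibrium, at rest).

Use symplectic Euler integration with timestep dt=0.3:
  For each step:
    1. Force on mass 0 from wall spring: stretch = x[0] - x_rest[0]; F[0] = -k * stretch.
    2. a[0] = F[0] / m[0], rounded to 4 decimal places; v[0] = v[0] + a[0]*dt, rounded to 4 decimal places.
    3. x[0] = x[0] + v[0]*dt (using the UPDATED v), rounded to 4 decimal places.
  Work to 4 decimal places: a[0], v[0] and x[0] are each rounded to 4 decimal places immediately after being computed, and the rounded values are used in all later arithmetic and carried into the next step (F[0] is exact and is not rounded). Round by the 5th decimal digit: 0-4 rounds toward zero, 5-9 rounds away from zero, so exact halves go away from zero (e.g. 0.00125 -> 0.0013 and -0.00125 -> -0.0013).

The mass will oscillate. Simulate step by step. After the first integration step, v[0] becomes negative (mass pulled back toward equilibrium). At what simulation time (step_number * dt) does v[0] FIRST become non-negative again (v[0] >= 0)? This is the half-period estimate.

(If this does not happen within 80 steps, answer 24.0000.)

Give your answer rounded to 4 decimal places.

Step 0: x=[8.4000] v=[0.0000]
Step 1: x=[7.1143] v=[-4.2857]
Step 2: x=[5.2041] v=[-6.3674]
Step 3: x=[3.6518] v=[-5.1744]
Step 4: x=[3.2557] v=[-1.3203]
Step 5: x=[4.2195] v=[3.2128]
First v>=0 after going negative at step 5, time=1.5000

Answer: 1.5000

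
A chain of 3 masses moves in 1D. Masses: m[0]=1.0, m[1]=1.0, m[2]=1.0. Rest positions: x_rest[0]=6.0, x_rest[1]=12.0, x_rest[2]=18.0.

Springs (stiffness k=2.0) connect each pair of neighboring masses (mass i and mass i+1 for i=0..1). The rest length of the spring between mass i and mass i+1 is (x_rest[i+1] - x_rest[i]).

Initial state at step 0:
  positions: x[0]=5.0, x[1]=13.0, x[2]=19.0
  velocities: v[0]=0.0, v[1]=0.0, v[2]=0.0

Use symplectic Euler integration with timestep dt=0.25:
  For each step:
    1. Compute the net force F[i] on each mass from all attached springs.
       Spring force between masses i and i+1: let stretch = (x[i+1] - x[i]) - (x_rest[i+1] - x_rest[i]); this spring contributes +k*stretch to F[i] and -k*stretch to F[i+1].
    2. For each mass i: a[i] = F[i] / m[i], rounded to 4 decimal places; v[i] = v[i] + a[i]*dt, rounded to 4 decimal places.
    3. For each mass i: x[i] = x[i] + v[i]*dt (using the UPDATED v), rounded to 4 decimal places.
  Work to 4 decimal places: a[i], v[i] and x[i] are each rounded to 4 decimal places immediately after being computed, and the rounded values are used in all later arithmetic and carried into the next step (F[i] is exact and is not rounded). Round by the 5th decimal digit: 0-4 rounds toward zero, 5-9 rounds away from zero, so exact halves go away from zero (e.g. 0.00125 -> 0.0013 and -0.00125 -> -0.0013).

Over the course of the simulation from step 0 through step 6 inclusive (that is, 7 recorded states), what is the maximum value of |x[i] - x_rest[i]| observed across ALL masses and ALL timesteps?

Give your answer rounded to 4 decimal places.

Step 0: x=[5.0000 13.0000 19.0000] v=[0.0000 0.0000 0.0000]
Step 1: x=[5.2500 12.7500 19.0000] v=[1.0000 -1.0000 0.0000]
Step 2: x=[5.6875 12.3438 18.9688] v=[1.7500 -1.6250 -0.1250]
Step 3: x=[6.2071 11.9336 18.8594] v=[2.0782 -1.6407 -0.4375]
Step 4: x=[6.6925 11.6733 18.6343] v=[1.9415 -1.0411 -0.9004]
Step 5: x=[7.0505 11.6606 18.2891] v=[1.4319 -0.0510 -1.3809]
Step 6: x=[7.2348 11.9002 17.8653] v=[0.7370 0.9582 -1.6952]
Max displacement = 1.2348

Answer: 1.2348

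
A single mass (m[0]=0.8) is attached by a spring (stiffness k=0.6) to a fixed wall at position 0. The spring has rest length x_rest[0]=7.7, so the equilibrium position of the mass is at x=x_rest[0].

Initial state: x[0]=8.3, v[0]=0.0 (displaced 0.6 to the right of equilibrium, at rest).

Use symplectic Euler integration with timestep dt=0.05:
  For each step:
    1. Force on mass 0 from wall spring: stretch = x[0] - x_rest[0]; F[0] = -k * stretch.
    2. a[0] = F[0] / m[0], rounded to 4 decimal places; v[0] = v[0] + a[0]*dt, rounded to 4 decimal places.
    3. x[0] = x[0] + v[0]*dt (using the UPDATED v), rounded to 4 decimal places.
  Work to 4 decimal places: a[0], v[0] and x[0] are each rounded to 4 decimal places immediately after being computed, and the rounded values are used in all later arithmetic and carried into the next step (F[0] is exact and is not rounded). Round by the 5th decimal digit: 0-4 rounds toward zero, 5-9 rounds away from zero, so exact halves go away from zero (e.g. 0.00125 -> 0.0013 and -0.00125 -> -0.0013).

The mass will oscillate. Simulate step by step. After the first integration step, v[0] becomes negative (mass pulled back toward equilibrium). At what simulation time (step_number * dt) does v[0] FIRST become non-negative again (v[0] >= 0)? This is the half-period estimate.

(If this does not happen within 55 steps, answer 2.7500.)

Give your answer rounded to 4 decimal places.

Answer: 2.7500

Derivation:
Step 0: x=[8.3000] v=[0.0000]
Step 1: x=[8.2989] v=[-0.0225]
Step 2: x=[8.2967] v=[-0.0450]
Step 3: x=[8.2933] v=[-0.0674]
Step 4: x=[8.2888] v=[-0.0897]
Step 5: x=[8.2832] v=[-0.1118]
Step 6: x=[8.2765] v=[-0.1337]
Step 7: x=[8.2687] v=[-0.1553]
Step 8: x=[8.2599] v=[-0.1766]
Step 9: x=[8.2500] v=[-0.1976]
Step 10: x=[8.2391] v=[-0.2182]
Step 11: x=[8.2272] v=[-0.2384]
Step 12: x=[8.2143] v=[-0.2582]
Step 13: x=[8.2004] v=[-0.2775]
Step 14: x=[8.1856] v=[-0.2963]
Step 15: x=[8.1699] v=[-0.3145]
Step 16: x=[8.1533] v=[-0.3321]
Step 17: x=[8.1358] v=[-0.3491]
Step 18: x=[8.1175] v=[-0.3654]
Step 19: x=[8.0984] v=[-0.3811]
Step 20: x=[8.0786] v=[-0.3960]
Step 21: x=[8.0581] v=[-0.4102]
Step 22: x=[8.0369] v=[-0.4236]
Step 23: x=[8.0151] v=[-0.4362]
Step 24: x=[7.9927] v=[-0.4480]
Step 25: x=[7.9698] v=[-0.4590]
Step 26: x=[7.9463] v=[-0.4691]
Step 27: x=[7.9224] v=[-0.4783]
Step 28: x=[7.8981] v=[-0.4866]
Step 29: x=[7.8734] v=[-0.4940]
Step 30: x=[7.8484] v=[-0.5005]
Step 31: x=[7.8231] v=[-0.5061]
Step 32: x=[7.7976] v=[-0.5107]
Step 33: x=[7.7719] v=[-0.5144]
Step 34: x=[7.7460] v=[-0.5171]
Step 35: x=[7.7201] v=[-0.5188]
Step 36: x=[7.6941] v=[-0.5196]
Step 37: x=[7.6681] v=[-0.5194]
Step 38: x=[7.6422] v=[-0.5182]
Step 39: x=[7.6164] v=[-0.5160]
Step 40: x=[7.5908] v=[-0.5129]
Step 41: x=[7.5654] v=[-0.5088]
Step 42: x=[7.5402] v=[-0.5038]
Step 43: x=[7.5153] v=[-0.4978]
Step 44: x=[7.4908] v=[-0.4909]
Step 45: x=[7.4666] v=[-0.4831]
Step 46: x=[7.4429] v=[-0.4743]
Step 47: x=[7.4197] v=[-0.4647]
Step 48: x=[7.3970] v=[-0.4542]
Step 49: x=[7.3749] v=[-0.4428]
Step 50: x=[7.3534] v=[-0.4306]
Step 51: x=[7.3325] v=[-0.4176]
Step 52: x=[7.3123] v=[-0.4038]
Step 53: x=[7.2928] v=[-0.3893]
Step 54: x=[7.2741] v=[-0.3740]
Step 55: x=[7.2562] v=[-0.3580]
v[0] did not become non-negative within 55 steps; using fallback time=2.7500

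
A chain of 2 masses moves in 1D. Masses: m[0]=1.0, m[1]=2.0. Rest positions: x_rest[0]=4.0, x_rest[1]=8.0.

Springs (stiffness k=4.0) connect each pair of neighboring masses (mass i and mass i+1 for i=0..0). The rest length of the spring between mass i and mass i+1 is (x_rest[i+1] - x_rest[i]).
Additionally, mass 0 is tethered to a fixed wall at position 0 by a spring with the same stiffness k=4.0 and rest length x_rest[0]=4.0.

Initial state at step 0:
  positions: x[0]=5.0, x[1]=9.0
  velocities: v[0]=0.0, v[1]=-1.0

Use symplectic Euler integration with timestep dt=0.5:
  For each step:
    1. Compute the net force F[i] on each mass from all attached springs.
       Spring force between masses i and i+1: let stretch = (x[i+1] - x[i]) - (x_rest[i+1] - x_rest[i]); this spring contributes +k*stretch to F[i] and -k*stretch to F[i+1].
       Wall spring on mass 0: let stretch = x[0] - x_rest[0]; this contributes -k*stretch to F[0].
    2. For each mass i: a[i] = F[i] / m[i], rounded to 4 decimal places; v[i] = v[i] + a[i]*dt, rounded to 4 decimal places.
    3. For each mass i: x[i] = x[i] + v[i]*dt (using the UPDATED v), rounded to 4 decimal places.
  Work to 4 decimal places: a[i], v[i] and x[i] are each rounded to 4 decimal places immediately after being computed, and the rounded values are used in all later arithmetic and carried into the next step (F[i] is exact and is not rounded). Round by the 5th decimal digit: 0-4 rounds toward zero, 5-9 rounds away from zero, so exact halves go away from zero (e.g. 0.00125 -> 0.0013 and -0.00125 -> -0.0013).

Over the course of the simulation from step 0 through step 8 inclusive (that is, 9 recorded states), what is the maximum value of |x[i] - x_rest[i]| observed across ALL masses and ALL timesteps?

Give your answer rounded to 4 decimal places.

Answer: 1.5625

Derivation:
Step 0: x=[5.0000 9.0000] v=[0.0000 -1.0000]
Step 1: x=[4.0000 8.5000] v=[-2.0000 -1.0000]
Step 2: x=[3.5000 7.7500] v=[-1.0000 -1.5000]
Step 3: x=[3.7500 6.8750] v=[0.5000 -1.7500]
Step 4: x=[3.3750 6.4375] v=[-0.7500 -0.8750]
Step 5: x=[2.6875 6.4688] v=[-1.3750 0.0625]
Step 6: x=[3.0938 6.6094] v=[0.8126 0.2812]
Step 7: x=[3.9219 6.9922] v=[1.6562 0.7656]
Step 8: x=[3.8984 7.8399] v=[-0.0470 1.6953]
Max displacement = 1.5625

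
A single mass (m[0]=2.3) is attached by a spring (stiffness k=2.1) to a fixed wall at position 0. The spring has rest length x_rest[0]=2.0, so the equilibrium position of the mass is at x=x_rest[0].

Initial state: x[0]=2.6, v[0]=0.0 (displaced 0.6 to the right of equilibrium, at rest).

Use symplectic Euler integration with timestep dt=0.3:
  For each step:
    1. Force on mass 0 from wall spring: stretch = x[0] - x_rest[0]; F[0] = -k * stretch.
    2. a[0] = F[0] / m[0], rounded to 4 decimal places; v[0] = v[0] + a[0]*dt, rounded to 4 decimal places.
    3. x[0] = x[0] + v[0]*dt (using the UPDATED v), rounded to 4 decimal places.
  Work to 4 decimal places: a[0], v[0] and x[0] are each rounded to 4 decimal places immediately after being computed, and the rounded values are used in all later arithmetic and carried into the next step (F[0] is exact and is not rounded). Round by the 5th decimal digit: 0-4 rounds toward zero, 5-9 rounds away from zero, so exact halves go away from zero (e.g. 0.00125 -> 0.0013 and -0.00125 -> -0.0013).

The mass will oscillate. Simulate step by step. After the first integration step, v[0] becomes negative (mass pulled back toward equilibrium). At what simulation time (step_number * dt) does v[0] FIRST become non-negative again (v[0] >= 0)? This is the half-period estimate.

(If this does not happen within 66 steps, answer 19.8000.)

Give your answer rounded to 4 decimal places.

Step 0: x=[2.6000] v=[0.0000]
Step 1: x=[2.5507] v=[-0.1643]
Step 2: x=[2.4562] v=[-0.3151]
Step 3: x=[2.3242] v=[-0.4401]
Step 4: x=[2.1655] v=[-0.5289]
Step 5: x=[1.9932] v=[-0.5742]
Step 6: x=[1.8215] v=[-0.5723]
Step 7: x=[1.6645] v=[-0.5234]
Step 8: x=[1.5351] v=[-0.4315]
Step 9: x=[1.4438] v=[-0.3042]
Step 10: x=[1.3982] v=[-0.1519]
Step 11: x=[1.4021] v=[0.0130]
First v>=0 after going negative at step 11, time=3.3000

Answer: 3.3000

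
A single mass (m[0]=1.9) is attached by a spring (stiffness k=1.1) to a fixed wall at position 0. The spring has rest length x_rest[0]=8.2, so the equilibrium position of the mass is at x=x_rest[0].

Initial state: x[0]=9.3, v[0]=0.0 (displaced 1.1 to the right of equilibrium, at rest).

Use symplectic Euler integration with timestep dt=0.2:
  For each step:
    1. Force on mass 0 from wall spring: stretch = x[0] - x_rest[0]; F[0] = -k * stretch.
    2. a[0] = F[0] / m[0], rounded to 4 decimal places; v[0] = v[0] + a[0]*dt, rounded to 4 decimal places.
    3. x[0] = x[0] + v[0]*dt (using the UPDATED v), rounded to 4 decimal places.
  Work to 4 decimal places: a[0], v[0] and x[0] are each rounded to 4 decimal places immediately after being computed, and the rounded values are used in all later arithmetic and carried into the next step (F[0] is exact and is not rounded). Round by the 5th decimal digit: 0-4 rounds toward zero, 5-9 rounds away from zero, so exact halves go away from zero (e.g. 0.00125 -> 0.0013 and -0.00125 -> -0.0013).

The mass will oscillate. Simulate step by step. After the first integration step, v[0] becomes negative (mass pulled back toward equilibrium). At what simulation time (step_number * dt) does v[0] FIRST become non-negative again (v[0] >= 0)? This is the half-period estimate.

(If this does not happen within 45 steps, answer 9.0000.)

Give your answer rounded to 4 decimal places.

Step 0: x=[9.3000] v=[0.0000]
Step 1: x=[9.2745] v=[-0.1274]
Step 2: x=[9.2241] v=[-0.2518]
Step 3: x=[9.1500] v=[-0.3704]
Step 4: x=[9.0539] v=[-0.4804]
Step 5: x=[8.9380] v=[-0.5793]
Step 6: x=[8.8050] v=[-0.6648]
Step 7: x=[8.6580] v=[-0.7349]
Step 8: x=[8.5004] v=[-0.7879]
Step 9: x=[8.3359] v=[-0.8227]
Step 10: x=[8.1682] v=[-0.8384]
Step 11: x=[8.0013] v=[-0.8347]
Step 12: x=[7.8390] v=[-0.8117]
Step 13: x=[7.6850] v=[-0.7699]
Step 14: x=[7.5429] v=[-0.7103]
Step 15: x=[7.4161] v=[-0.6342]
Step 16: x=[7.3074] v=[-0.5434]
Step 17: x=[7.2194] v=[-0.4400]
Step 18: x=[7.1541] v=[-0.3265]
Step 19: x=[7.1130] v=[-0.2054]
Step 20: x=[7.0971] v=[-0.0795]
Step 21: x=[7.1067] v=[0.0482]
First v>=0 after going negative at step 21, time=4.2000

Answer: 4.2000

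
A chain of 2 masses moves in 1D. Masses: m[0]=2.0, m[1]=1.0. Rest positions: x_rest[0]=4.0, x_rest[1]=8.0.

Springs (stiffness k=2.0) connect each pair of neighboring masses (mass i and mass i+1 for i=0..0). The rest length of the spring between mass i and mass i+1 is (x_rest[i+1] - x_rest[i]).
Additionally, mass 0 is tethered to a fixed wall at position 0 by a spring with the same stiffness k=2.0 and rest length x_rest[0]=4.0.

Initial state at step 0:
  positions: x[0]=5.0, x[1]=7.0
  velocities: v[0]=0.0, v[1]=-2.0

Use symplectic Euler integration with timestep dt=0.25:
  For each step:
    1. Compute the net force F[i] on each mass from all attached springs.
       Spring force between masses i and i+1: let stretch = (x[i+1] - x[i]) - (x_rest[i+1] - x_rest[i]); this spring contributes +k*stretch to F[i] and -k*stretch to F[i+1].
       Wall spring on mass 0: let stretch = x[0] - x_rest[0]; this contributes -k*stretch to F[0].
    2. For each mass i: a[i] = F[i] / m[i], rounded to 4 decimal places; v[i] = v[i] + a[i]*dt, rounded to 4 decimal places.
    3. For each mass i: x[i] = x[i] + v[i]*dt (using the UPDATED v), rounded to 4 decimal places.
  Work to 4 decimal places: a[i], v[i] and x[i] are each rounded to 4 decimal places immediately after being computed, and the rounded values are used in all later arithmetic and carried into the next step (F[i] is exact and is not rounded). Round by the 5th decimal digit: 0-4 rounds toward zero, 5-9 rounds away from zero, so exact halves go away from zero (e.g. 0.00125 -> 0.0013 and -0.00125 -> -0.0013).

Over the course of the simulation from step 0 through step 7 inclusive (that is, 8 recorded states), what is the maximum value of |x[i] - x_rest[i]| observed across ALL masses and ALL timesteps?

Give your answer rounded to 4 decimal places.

Answer: 1.7547

Derivation:
Step 0: x=[5.0000 7.0000] v=[0.0000 -2.0000]
Step 1: x=[4.8125 6.7500] v=[-0.7500 -1.0000]
Step 2: x=[4.4453 6.7578] v=[-1.4688 0.0313]
Step 3: x=[3.9448 6.9766] v=[-2.0020 0.8751]
Step 4: x=[3.3872 7.3164] v=[-2.2303 1.3592]
Step 5: x=[2.8635 7.6651] v=[-2.0948 1.3946]
Step 6: x=[2.4609 7.9136] v=[-1.6103 0.9938]
Step 7: x=[2.2453 7.9805] v=[-0.8624 0.2675]
Max displacement = 1.7547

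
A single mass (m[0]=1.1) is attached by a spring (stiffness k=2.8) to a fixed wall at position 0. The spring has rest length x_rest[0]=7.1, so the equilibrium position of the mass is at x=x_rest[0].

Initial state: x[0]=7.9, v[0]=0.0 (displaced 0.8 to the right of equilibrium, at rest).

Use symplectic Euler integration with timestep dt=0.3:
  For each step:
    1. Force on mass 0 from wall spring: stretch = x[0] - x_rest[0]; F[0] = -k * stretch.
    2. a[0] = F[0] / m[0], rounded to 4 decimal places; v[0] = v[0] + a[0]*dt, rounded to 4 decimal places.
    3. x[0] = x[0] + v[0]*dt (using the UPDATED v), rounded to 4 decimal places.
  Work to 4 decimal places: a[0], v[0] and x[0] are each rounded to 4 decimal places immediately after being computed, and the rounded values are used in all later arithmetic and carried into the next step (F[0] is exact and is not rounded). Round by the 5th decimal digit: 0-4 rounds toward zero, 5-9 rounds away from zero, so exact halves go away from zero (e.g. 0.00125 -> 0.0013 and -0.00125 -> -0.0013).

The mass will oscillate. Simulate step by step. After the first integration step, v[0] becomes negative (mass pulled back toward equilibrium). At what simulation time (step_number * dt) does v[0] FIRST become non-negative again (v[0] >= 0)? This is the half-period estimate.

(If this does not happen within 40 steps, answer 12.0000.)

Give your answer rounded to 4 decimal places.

Answer: 2.1000

Derivation:
Step 0: x=[7.9000] v=[0.0000]
Step 1: x=[7.7167] v=[-0.6109]
Step 2: x=[7.3922] v=[-1.0818]
Step 3: x=[7.0007] v=[-1.3049]
Step 4: x=[6.6320] v=[-1.2291]
Step 5: x=[6.3705] v=[-0.8717]
Step 6: x=[6.2761] v=[-0.3146]
Step 7: x=[6.3705] v=[0.3146]
First v>=0 after going negative at step 7, time=2.1000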